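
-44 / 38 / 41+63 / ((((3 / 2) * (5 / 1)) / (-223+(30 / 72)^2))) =-174973051 / 93480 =-1871.77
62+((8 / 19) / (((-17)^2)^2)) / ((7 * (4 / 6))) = 688714178 / 11108293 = 62.00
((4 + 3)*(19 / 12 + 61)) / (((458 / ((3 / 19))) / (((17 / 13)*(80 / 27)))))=893690 / 1527201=0.59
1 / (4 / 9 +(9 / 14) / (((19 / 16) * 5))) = 5985 / 3308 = 1.81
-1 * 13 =-13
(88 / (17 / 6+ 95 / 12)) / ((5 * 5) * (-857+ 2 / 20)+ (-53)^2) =-704 / 1600761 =-0.00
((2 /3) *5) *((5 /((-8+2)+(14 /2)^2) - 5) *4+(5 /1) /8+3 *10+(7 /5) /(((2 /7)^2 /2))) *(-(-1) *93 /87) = 2420201 /14964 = 161.73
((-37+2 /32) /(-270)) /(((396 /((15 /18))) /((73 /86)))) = 14381 /58848768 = 0.00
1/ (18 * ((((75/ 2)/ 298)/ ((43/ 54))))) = 6407/ 18225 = 0.35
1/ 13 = 0.08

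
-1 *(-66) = 66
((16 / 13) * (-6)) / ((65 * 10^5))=-3 / 2640625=-0.00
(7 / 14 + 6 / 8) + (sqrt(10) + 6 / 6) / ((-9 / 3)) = 11 / 12 - sqrt(10) / 3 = -0.14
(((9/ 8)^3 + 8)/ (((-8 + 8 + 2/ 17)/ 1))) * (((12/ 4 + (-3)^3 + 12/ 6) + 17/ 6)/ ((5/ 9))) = -5659725/ 2048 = -2763.54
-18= -18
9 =9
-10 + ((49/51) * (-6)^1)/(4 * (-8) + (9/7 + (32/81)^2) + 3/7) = -115369517/11761994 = -9.81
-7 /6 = -1.17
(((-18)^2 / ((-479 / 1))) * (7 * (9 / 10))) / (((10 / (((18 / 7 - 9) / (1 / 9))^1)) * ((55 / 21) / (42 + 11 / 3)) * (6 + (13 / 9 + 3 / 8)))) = 4077215352 / 74161175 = 54.98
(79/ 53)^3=493039/ 148877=3.31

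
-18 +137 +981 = 1100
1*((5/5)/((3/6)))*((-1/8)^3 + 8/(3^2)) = 4087/2304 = 1.77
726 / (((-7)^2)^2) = 726 / 2401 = 0.30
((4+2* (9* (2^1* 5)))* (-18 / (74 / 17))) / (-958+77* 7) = 1.82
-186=-186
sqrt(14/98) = sqrt(7)/7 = 0.38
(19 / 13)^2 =361 / 169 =2.14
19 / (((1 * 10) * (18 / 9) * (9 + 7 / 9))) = 171 / 1760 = 0.10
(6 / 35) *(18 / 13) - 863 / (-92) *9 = 3543921 / 41860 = 84.66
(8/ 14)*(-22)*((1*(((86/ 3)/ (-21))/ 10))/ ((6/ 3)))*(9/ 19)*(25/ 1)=9460/ 931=10.16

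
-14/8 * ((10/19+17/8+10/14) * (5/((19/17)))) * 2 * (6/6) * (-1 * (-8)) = -304385/722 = -421.59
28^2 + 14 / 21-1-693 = 272 / 3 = 90.67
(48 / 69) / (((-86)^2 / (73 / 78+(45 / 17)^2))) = 358094 / 479321817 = 0.00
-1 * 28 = -28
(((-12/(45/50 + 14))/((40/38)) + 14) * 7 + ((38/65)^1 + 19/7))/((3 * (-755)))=-6504469/153555675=-0.04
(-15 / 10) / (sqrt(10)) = -3 * sqrt(10) / 20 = -0.47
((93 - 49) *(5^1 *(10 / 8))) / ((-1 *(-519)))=275 / 519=0.53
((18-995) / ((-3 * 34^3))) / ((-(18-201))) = 977 / 21577896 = 0.00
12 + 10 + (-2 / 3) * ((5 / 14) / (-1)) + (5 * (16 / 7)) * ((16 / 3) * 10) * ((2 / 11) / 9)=71833 / 2079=34.55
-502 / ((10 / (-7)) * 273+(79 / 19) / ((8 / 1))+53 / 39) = 2975856 / 2300783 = 1.29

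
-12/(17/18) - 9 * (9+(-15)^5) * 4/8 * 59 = 201611660.29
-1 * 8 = -8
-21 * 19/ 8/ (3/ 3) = -399/ 8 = -49.88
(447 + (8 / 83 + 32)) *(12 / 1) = 477180 / 83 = 5749.16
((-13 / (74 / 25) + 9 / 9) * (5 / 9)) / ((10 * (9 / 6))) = -251 / 1998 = -0.13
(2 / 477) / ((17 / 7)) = 14 / 8109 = 0.00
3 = 3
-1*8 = -8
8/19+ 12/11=316/209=1.51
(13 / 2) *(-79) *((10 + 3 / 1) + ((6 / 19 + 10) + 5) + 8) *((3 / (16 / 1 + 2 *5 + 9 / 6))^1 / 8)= -212589 / 836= -254.29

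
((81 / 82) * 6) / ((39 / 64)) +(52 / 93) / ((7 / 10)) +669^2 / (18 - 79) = -7326.54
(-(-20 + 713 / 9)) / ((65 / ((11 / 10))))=-451 / 450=-1.00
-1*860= -860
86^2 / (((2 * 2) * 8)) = 1849 / 8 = 231.12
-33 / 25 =-1.32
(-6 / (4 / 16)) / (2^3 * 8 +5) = -0.35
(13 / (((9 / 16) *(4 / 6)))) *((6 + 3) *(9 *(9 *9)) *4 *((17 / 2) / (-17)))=-454896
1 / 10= 0.10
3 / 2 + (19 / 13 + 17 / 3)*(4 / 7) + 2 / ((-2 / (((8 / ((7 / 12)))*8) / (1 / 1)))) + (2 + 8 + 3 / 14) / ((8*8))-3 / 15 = -18202579 / 174720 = -104.18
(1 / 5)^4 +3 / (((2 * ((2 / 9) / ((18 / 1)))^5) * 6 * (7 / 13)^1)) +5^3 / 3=84990371961959 / 52500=1618864227.85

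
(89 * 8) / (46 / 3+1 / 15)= 3560 / 77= 46.23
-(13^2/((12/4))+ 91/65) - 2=-59.73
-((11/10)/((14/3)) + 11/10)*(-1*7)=187/20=9.35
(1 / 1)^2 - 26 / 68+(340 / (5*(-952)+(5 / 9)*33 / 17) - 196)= -322575775 / 1650394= -195.45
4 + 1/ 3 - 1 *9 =-14/ 3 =-4.67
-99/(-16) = 99/16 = 6.19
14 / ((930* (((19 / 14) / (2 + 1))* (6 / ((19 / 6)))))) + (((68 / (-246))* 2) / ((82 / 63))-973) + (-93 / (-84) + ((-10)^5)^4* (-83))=-544976838000000000063841084609 / 65659860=-8300000000000000000972.30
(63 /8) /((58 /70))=2205 /232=9.50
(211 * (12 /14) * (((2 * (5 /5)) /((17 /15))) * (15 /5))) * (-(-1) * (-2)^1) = -227880 /119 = -1914.96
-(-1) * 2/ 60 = 1/ 30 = 0.03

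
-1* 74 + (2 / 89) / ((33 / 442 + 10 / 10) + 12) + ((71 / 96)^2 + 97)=111622602923 / 4740074496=23.55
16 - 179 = -163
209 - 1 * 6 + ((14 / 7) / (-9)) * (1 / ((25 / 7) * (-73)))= 3334289 / 16425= 203.00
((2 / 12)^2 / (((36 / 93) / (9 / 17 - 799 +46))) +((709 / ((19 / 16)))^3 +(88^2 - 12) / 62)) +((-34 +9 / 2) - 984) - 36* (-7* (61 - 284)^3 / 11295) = 8679374326708780193 / 40827957435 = 212584093.65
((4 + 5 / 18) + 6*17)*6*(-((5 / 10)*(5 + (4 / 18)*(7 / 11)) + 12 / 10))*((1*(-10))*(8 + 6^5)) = 55587326536 / 297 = 187162715.61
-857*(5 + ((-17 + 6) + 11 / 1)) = -4285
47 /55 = 0.85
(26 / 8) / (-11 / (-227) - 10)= -2951 / 9036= -0.33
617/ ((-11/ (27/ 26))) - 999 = -302373/ 286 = -1057.25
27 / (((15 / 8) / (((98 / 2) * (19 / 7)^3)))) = 493848 / 35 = 14109.94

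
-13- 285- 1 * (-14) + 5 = -279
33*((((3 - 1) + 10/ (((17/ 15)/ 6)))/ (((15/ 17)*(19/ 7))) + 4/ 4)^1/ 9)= 75053/ 855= 87.78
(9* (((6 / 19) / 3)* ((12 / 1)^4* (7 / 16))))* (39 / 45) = 707616 / 95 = 7448.59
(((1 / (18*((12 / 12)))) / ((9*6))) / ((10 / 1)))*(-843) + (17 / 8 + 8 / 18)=2011 / 810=2.48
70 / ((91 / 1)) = 10 / 13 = 0.77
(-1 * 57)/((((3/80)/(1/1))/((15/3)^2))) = -38000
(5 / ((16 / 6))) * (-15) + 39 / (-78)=-229 / 8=-28.62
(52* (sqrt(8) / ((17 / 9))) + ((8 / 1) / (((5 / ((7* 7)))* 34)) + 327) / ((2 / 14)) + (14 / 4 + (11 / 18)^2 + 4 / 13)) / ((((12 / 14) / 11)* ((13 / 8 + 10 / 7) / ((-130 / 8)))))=-445636349081 / 2825604 - 3643640* sqrt(2) / 969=-163031.40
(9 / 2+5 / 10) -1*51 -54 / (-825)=-12632 / 275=-45.93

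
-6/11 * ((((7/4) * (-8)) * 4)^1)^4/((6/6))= -59006976/11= -5364270.55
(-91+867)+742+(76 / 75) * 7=114382 / 75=1525.09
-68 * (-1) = 68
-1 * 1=-1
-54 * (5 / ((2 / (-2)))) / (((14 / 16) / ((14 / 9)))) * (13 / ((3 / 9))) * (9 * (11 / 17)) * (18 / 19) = 33359040 / 323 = 103278.76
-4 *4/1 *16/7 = -256/7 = -36.57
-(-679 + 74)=605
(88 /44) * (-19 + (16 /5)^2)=-438 /25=-17.52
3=3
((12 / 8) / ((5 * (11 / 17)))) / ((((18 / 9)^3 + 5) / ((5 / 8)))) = 0.02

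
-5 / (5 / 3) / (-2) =3 / 2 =1.50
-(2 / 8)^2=-1 / 16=-0.06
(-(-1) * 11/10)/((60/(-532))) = -1463/150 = -9.75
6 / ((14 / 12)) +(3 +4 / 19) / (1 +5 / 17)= 22307 / 2926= 7.62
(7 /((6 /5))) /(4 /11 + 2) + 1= 541 /156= 3.47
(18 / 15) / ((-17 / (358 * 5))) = -2148 / 17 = -126.35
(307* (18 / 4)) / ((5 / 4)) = 5526 / 5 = 1105.20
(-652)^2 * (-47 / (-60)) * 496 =2477506112 / 15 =165167074.13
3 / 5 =0.60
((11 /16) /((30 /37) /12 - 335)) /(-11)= 0.00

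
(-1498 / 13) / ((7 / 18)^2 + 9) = -485352 / 38545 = -12.59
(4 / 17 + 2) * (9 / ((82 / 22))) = 5.40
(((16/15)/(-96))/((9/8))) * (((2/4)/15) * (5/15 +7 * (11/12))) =-1/450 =-0.00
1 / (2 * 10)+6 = 121 / 20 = 6.05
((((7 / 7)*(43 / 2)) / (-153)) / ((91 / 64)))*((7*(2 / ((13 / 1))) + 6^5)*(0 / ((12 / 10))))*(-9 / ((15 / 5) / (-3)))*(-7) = 0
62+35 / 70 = 125 / 2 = 62.50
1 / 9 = 0.11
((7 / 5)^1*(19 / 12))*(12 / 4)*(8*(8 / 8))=266 / 5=53.20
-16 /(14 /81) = -648 /7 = -92.57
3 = 3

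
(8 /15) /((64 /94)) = 47 /60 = 0.78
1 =1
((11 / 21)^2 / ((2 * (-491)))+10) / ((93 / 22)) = 2.37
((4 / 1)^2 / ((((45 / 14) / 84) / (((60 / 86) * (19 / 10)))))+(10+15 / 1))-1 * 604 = -5317 / 215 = -24.73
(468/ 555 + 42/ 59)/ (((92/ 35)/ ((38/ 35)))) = 7011/ 10915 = 0.64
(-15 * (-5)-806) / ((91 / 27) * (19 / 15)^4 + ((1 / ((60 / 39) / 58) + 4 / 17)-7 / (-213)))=-2412034098750 / 153909245729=-15.67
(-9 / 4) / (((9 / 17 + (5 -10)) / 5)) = 765 / 304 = 2.52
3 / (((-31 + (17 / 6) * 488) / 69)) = 621 / 4055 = 0.15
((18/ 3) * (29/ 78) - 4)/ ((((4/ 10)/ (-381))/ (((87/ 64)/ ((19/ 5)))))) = 19059525/ 31616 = 602.84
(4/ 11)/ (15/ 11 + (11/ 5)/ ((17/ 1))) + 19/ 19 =434/ 349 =1.24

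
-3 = -3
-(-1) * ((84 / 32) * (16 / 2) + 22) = 43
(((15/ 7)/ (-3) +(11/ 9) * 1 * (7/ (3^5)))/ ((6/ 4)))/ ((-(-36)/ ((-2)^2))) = -20792/ 413343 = -0.05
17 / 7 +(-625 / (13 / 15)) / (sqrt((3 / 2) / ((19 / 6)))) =17 / 7 -3125 * sqrt(19) / 13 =-1045.38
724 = 724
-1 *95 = -95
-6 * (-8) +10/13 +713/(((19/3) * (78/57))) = 131.04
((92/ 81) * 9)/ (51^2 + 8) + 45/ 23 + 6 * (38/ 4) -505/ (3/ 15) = -1331816723/ 540063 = -2466.04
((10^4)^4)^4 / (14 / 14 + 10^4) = 10000000000000000000000000000000000000000000000000000000000000000 / 10001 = 999900009999000099990001000000000000000000000000000000000000.00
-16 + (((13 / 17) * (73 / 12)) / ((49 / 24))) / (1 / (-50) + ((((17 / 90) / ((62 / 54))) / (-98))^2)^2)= -37629168930567583728 / 289620964152053983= -129.93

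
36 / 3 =12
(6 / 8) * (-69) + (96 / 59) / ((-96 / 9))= -12249 / 236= -51.90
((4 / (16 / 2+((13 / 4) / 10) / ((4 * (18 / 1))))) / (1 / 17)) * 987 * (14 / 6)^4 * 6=34377710080 / 23053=1491246.70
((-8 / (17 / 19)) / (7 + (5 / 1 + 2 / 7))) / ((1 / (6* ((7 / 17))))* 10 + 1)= -5586 / 38743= -0.14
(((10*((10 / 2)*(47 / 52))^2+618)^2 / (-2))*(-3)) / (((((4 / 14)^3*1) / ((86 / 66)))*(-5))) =-18226669348905829 / 1608555520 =-11331078.80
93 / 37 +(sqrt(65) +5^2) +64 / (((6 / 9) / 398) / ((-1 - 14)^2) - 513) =sqrt(65) +17457749858 / 637405697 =35.45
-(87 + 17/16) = -1409/16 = -88.06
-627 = -627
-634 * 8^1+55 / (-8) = -40631 / 8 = -5078.88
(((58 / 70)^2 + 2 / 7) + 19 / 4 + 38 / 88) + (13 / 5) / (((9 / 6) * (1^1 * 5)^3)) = 6233464 / 1010625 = 6.17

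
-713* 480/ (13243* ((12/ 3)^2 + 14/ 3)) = -16560/ 13243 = -1.25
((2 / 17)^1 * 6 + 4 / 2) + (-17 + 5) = -9.29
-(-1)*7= 7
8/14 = 4/7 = 0.57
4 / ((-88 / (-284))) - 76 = -63.09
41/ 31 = 1.32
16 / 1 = 16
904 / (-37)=-904 / 37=-24.43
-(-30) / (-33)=-10 / 11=-0.91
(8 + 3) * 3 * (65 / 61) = 2145 / 61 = 35.16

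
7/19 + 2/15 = 143/285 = 0.50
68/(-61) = -1.11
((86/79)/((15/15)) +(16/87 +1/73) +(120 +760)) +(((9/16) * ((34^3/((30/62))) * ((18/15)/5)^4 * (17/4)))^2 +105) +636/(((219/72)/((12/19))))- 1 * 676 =415517.96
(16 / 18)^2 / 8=8 / 81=0.10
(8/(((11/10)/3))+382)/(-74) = -2221/407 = -5.46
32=32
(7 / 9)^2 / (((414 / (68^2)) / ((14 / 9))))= 1586032 / 150903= 10.51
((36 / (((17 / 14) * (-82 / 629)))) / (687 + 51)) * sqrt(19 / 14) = -37 * sqrt(266) / 1681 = -0.36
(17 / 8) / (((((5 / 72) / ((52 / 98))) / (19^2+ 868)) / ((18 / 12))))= 7333443 / 245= 29932.42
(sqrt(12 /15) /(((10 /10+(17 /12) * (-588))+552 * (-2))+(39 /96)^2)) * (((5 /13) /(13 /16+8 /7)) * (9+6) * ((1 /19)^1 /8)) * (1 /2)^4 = -256 * sqrt(5) /1021221747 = -0.00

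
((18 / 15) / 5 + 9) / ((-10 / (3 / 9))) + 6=1423 / 250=5.69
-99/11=-9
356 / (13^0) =356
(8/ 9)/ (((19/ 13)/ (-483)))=-16744/ 57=-293.75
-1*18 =-18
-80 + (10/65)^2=-13516/169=-79.98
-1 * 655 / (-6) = 655 / 6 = 109.17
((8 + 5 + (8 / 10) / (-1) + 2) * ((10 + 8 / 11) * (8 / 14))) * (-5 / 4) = -8378 / 77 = -108.81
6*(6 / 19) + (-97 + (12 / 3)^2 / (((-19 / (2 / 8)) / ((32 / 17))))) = -95.50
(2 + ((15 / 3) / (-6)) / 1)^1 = 7 / 6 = 1.17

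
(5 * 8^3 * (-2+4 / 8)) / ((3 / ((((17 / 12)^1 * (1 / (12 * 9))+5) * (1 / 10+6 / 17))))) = -4002152 / 1377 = -2906.43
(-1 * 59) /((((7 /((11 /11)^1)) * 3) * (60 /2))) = -59 /630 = -0.09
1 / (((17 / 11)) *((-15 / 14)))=-154 / 255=-0.60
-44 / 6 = -22 / 3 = -7.33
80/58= 40/29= 1.38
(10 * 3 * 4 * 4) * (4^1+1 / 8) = 1980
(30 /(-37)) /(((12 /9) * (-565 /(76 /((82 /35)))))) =5985 /171421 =0.03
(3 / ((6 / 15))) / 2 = 15 / 4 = 3.75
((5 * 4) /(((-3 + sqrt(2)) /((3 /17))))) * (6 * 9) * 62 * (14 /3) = -401760 /17- 133920 * sqrt(2) /17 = -34773.62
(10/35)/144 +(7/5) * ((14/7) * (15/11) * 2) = 42347/5544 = 7.64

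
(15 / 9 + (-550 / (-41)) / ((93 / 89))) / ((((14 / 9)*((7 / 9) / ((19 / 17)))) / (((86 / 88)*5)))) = 6099864975 / 93169384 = 65.47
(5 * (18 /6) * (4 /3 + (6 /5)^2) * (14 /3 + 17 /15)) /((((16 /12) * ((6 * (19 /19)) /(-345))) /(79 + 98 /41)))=-173610762 /205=-846881.77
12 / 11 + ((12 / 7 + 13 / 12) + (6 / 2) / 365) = 3.90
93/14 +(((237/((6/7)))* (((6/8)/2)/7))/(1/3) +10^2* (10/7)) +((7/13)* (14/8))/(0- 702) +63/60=71177747/365040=194.99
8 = 8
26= 26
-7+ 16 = 9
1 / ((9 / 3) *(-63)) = -1 / 189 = -0.01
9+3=12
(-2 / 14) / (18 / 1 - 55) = 1 / 259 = 0.00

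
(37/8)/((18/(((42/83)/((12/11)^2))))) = 31339/286848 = 0.11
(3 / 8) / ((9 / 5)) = 5 / 24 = 0.21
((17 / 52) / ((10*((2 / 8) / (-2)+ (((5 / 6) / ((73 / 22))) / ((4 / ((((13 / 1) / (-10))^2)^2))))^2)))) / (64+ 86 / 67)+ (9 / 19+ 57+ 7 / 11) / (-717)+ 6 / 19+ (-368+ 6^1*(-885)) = -255324814139171239510639 / 44969201798234201631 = -5677.77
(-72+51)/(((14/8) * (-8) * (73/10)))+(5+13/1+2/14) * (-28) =-37069/73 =-507.79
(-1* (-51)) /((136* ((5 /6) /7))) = 63 /20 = 3.15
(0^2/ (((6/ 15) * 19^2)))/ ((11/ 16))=0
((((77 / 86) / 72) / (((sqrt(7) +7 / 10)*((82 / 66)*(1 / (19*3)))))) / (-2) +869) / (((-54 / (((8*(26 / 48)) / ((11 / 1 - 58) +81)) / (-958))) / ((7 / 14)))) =29636963213 / 27685009688832 - 747175*sqrt(7) / 13842504844416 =0.00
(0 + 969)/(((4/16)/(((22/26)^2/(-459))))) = -9196/1521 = -6.05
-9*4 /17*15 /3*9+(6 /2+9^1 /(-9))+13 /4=-6123 /68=-90.04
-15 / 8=-1.88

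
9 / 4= 2.25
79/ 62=1.27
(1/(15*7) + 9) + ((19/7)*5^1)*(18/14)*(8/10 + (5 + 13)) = 247732/735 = 337.05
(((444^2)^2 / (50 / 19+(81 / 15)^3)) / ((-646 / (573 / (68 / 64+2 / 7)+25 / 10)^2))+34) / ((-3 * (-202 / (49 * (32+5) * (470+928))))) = -4275680162765621412721337426 / 14885627354959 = -287235469544467.72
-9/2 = -4.50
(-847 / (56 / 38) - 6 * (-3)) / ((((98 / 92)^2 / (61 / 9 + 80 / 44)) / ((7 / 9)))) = -1002548633 / 305613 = -3280.45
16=16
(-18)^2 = 324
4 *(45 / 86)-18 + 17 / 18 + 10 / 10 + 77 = 48791 / 774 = 63.04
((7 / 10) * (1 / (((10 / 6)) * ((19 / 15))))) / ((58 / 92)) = 1449 / 2755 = 0.53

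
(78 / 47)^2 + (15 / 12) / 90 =440257 / 159048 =2.77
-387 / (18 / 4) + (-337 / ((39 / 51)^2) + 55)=-102632 / 169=-607.29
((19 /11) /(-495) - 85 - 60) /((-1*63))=112792 /49005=2.30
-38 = -38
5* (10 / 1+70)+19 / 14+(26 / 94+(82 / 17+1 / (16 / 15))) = 36456943 / 89488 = 407.39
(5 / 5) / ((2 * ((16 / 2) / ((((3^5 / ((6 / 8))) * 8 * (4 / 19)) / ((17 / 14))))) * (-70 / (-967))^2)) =302968836 / 56525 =5359.91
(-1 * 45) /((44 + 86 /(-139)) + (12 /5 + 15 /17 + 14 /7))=-531675 /574961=-0.92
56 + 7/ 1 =63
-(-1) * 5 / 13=5 / 13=0.38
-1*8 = -8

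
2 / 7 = 0.29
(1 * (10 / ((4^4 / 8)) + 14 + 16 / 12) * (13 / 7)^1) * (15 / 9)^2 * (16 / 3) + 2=245209 / 567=432.47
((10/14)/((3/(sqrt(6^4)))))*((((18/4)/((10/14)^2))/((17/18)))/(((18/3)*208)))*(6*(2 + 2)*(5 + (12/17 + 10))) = 454167/18785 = 24.18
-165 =-165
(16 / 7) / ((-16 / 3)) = -3 / 7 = -0.43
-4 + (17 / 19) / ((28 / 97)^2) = 100369 / 14896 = 6.74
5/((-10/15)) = -15/2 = -7.50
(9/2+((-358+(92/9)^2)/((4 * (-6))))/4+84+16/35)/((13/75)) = 62323165/117936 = 528.45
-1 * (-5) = 5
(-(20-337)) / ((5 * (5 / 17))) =5389 / 25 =215.56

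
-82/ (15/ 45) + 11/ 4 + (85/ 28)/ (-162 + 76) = -585831/ 2408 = -243.29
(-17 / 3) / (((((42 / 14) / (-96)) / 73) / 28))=1111936 / 3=370645.33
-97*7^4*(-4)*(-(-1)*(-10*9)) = -83842920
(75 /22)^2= 5625 /484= 11.62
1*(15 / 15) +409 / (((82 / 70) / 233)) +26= 3336502 / 41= 81378.10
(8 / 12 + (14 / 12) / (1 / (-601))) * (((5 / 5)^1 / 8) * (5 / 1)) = -7005 / 16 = -437.81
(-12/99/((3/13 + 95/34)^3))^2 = 119303613734216704/6220371506307685758801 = 0.00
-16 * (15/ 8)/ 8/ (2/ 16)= -30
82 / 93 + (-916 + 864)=-4754 / 93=-51.12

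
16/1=16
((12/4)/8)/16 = 3/128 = 0.02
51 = 51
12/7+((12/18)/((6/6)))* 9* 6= 264/7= 37.71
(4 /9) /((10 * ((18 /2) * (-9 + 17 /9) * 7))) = -0.00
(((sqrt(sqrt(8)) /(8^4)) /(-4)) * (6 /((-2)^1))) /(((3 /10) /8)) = 5 * 2^(3 /4) /1024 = 0.01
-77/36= -2.14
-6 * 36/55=-216/55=-3.93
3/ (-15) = -0.20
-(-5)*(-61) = -305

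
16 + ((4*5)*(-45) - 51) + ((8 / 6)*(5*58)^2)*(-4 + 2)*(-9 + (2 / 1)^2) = 3361195 / 3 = 1120398.33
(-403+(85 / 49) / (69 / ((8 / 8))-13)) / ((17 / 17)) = -1105747 / 2744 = -402.97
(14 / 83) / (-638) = -7 / 26477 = -0.00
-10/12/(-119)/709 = 5/506226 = 0.00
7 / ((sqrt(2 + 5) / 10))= 26.46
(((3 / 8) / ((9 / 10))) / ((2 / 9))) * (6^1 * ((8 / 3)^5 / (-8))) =-5120 / 27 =-189.63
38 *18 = 684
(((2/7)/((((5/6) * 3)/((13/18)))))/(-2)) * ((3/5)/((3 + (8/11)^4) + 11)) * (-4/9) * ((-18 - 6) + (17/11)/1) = -0.02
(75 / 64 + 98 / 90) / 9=6511 / 25920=0.25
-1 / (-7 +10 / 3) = 3 / 11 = 0.27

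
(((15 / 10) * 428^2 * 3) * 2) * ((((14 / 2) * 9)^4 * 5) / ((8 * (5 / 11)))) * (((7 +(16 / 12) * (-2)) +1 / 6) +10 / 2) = 339248978569809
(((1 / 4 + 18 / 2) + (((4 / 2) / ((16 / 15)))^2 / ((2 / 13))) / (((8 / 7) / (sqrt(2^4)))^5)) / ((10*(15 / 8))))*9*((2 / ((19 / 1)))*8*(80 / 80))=147595089 / 30400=4855.10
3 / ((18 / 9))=3 / 2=1.50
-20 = -20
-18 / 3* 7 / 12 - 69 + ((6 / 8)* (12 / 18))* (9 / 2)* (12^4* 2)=93239.50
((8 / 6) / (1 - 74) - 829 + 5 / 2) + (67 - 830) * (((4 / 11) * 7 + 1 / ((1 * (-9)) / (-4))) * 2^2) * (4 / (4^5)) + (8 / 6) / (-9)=-149566225 / 173448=-862.31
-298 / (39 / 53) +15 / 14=-220531 / 546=-403.90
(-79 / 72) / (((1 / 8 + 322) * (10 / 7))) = -0.00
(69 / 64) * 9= 621 / 64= 9.70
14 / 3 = 4.67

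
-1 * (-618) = 618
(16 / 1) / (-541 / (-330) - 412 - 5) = -5280 / 137069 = -0.04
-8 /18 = -4 /9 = -0.44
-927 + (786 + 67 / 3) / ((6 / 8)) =1357 / 9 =150.78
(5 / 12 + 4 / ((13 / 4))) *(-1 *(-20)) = 32.95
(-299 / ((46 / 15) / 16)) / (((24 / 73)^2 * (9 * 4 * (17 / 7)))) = -2424695 / 14688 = -165.08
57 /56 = 1.02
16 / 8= 2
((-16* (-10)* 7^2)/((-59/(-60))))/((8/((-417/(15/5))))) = -138528.81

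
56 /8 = 7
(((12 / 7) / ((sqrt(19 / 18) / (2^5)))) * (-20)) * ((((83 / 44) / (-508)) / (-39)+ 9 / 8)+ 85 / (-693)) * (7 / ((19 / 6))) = -2366.34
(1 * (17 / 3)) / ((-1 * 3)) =-17 / 9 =-1.89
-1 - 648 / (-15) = 211 / 5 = 42.20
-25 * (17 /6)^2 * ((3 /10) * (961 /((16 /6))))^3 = -253608077.01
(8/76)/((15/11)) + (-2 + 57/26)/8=6001/59280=0.10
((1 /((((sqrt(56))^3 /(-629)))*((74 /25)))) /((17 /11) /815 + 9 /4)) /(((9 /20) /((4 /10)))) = -3810125*sqrt(14) /71224146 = -0.20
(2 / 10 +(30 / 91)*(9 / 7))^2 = 3948169 / 10144225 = 0.39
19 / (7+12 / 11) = 209 / 89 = 2.35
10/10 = 1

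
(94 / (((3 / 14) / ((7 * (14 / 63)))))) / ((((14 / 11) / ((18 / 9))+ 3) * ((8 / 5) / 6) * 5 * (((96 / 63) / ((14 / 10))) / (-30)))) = -1241317 / 320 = -3879.12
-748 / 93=-8.04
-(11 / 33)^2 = -1 / 9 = -0.11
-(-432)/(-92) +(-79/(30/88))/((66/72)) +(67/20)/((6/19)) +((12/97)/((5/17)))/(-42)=-462695479/1874040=-246.90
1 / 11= 0.09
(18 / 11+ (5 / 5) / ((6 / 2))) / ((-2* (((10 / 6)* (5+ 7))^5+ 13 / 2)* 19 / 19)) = -65 / 211200429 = -0.00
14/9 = 1.56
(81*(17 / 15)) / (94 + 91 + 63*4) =459 / 2185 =0.21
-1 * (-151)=151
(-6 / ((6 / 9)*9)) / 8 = -1 / 8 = -0.12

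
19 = 19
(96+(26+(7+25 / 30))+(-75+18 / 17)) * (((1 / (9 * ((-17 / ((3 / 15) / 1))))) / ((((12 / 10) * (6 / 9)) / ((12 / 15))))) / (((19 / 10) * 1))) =-5701 / 148257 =-0.04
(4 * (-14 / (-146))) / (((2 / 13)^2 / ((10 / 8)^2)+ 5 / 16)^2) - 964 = -34395015880772 / 35812208673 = -960.43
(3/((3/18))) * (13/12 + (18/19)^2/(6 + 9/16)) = 554973/25270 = 21.96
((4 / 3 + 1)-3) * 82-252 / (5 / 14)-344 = -16564 / 15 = -1104.27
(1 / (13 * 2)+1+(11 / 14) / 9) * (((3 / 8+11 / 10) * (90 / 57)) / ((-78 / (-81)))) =244791 / 89908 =2.72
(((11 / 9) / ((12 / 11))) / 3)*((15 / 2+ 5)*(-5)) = -15125 / 648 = -23.34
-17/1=-17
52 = 52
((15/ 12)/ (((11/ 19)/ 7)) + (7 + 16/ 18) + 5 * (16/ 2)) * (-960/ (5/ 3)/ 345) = -399184/ 3795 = -105.19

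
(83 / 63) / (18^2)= 83 / 20412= 0.00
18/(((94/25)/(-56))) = -12600/47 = -268.09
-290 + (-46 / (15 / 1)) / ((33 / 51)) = -48632 / 165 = -294.74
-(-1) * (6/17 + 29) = 499/17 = 29.35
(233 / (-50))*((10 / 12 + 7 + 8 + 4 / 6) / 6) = -2563 / 200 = -12.82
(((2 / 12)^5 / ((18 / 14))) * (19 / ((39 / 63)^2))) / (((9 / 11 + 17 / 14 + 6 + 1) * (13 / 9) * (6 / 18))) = 501809 / 440067888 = 0.00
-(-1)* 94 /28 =47 /14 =3.36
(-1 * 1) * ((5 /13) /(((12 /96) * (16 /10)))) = -25 /13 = -1.92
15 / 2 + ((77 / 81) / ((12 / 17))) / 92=671989 / 89424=7.51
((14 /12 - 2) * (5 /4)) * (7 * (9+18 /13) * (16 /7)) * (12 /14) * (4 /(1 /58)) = -3132000 /91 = -34417.58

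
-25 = -25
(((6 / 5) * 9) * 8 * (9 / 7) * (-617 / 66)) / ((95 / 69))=-27587304 / 36575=-754.27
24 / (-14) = -12 / 7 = -1.71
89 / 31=2.87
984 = 984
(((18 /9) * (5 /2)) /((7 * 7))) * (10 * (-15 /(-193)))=750 /9457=0.08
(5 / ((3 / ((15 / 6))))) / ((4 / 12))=25 / 2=12.50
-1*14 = -14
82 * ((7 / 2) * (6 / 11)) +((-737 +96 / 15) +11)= -30968 / 55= -563.05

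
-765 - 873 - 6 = -1644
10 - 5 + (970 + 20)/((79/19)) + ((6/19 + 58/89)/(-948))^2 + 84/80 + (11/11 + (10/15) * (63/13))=10372356569374157/41759688955140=248.38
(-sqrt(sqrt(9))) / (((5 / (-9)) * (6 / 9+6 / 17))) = 459 * sqrt(3) / 260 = 3.06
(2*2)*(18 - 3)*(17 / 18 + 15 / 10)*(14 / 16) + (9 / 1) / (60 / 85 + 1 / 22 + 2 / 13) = 22539 / 163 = 138.28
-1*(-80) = 80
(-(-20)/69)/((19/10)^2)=2000/24909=0.08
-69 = -69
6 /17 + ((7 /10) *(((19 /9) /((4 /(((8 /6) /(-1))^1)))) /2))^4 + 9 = 13525178352257 /1445519520000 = 9.36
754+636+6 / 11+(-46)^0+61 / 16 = 245583 / 176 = 1395.36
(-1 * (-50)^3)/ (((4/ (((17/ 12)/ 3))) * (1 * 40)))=53125/ 144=368.92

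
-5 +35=30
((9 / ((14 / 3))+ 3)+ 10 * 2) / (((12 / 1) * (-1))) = -349 / 168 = -2.08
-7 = -7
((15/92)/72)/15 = 1/6624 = 0.00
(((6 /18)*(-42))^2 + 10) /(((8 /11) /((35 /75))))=132.18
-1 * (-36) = 36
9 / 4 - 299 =-1187 / 4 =-296.75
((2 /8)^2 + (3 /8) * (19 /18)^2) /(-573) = -415 /495072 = -0.00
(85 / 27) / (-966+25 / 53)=-4505 / 1381671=-0.00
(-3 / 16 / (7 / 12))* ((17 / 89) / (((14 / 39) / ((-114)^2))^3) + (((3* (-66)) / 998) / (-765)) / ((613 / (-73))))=-64744714298339643555001251 / 22223993628620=-2913279916304.58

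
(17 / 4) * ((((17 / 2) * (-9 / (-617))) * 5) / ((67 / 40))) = 65025 / 41339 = 1.57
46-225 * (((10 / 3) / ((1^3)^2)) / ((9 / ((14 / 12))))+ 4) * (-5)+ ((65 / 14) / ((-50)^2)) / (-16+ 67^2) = 17506714557 / 3479000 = 5032.11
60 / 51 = 20 / 17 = 1.18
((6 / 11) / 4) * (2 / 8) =3 / 88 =0.03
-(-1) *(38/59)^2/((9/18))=2888/3481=0.83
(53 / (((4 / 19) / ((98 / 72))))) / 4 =49343 / 576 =85.66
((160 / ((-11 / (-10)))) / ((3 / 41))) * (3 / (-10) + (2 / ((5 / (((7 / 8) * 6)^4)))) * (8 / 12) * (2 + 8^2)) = 292363210 / 11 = 26578473.64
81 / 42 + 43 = 629 / 14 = 44.93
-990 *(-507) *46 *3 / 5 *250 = 3463317000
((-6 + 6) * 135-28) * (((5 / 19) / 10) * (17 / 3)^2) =-4046 / 171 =-23.66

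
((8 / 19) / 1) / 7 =8 / 133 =0.06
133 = 133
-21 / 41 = -0.51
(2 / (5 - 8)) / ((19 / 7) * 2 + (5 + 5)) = -7 / 162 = -0.04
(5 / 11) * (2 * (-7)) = -70 / 11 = -6.36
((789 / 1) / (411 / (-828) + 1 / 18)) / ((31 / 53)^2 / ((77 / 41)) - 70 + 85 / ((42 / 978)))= -5046517377 / 5383809130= -0.94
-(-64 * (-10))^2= -409600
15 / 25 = 3 / 5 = 0.60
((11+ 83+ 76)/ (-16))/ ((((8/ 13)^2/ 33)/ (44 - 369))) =154064625/ 512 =300907.47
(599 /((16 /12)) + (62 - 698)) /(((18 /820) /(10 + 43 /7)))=-1922695 /14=-137335.36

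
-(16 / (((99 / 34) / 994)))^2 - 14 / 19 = -5555513149438 / 186219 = -29833224.05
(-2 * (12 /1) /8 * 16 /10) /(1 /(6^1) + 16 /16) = -144 /35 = -4.11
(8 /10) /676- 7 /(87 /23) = -1.85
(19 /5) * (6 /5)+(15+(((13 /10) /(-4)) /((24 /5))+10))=141563 /4800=29.49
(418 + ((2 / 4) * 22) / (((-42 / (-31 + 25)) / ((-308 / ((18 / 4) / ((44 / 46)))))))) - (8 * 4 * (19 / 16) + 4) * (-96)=899854 / 207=4347.12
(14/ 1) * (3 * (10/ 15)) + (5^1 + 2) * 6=70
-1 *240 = -240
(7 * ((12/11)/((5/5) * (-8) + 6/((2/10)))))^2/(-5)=-1764/73205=-0.02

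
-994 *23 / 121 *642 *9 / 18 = -7338702 / 121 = -60650.43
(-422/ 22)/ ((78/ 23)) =-4853/ 858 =-5.66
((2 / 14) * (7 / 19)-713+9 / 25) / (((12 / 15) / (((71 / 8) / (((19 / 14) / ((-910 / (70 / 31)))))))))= 67794297389 / 28880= 2347447.97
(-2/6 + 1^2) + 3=3.67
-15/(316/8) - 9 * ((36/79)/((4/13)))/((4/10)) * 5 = -26385/158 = -166.99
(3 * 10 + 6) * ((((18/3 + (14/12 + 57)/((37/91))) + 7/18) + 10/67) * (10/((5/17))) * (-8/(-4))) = 907841344/2479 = 366212.72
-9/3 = -3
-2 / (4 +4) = -1 / 4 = -0.25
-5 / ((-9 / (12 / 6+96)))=490 / 9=54.44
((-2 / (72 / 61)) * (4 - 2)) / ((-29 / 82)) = 2501 / 261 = 9.58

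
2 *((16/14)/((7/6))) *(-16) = -1536/49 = -31.35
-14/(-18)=7/9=0.78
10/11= 0.91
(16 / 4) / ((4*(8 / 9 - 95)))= -0.01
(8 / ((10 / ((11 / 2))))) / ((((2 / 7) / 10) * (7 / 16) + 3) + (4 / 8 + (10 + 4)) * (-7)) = -0.04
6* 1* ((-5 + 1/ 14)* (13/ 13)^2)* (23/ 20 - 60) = 243639/ 140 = 1740.28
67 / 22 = 3.05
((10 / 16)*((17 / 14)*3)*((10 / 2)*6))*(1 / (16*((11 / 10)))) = 19125 / 4928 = 3.88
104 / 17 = 6.12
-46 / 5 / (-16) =23 / 40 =0.58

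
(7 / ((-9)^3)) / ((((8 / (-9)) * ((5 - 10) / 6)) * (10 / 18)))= -0.02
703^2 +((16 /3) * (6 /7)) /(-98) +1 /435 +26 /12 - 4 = 49158782457 /99470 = 494207.12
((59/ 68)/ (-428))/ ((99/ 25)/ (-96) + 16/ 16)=-50/ 23647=-0.00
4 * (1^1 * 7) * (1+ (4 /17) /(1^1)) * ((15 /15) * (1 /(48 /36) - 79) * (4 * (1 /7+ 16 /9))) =-1060444 /51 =-20793.02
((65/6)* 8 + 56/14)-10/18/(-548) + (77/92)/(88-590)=5162964517/56944872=90.67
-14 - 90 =-104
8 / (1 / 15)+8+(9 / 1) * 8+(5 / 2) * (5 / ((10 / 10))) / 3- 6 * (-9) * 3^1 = 2197 / 6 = 366.17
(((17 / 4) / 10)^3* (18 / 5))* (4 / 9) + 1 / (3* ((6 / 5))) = 144217 / 360000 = 0.40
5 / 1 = 5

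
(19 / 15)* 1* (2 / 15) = 38 / 225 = 0.17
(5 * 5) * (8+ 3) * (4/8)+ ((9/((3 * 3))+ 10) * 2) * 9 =671/2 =335.50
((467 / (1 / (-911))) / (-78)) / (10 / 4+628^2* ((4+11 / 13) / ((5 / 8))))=2127185 / 1192618191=0.00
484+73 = 557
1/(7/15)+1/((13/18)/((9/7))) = 51/13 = 3.92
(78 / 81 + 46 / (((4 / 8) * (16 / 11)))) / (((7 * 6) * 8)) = 6935 / 36288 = 0.19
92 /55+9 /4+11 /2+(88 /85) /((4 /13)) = 9565 /748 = 12.79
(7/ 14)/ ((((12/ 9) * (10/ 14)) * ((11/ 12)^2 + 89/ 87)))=10962/ 38905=0.28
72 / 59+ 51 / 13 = 3945 / 767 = 5.14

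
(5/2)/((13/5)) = 25/26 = 0.96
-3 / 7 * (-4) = 12 / 7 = 1.71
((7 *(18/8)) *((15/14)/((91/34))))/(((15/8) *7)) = 306/637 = 0.48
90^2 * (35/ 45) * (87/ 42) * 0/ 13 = 0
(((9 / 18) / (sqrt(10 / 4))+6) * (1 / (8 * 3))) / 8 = sqrt(10) / 1920+1 / 32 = 0.03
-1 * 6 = -6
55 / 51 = 1.08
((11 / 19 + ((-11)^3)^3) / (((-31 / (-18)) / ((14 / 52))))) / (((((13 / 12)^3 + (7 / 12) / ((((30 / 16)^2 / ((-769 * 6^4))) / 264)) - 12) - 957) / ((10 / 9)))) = 135478242500832000 / 14441142011829611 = 9.38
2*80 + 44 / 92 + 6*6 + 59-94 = 3714 / 23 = 161.48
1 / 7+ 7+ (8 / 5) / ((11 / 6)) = 3086 / 385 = 8.02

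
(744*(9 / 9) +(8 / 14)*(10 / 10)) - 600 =1012 / 7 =144.57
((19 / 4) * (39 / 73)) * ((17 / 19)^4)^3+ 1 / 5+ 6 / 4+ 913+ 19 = 158913365246829740633 / 170075777991399740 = 934.37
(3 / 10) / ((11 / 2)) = 3 / 55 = 0.05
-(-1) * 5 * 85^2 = 36125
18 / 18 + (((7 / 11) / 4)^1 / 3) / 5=667 / 660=1.01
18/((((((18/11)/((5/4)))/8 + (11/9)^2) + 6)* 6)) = 13365/34114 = 0.39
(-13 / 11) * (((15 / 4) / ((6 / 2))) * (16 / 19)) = -260 / 209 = -1.24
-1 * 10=-10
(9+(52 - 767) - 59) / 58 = -765 / 58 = -13.19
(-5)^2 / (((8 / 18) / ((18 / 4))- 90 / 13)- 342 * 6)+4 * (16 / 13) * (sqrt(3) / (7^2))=-26325 / 2167942+64 * sqrt(3) / 637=0.16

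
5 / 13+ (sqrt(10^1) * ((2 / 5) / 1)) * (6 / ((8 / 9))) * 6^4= 5 / 13+ 17496 * sqrt(10) / 5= 11065.83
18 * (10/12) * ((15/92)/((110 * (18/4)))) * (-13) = -65/1012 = -0.06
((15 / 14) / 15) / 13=1 / 182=0.01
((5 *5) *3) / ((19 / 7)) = 525 / 19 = 27.63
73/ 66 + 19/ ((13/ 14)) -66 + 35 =-8093/ 858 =-9.43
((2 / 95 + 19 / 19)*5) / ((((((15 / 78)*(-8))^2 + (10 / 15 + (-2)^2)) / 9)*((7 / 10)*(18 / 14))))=245895 / 33877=7.26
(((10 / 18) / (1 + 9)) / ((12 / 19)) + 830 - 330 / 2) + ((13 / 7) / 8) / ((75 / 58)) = 25147111 / 37800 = 665.27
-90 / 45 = -2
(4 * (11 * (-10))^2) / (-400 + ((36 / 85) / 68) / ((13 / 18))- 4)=-454597000 / 3794489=-119.80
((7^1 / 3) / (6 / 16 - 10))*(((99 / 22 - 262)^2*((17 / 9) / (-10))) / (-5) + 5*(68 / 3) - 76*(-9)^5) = -29391331 / 27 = -1088567.81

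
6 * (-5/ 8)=-15/ 4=-3.75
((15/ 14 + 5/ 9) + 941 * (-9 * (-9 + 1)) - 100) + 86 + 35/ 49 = 8535283/ 126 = 67740.34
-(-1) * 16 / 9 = 16 / 9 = 1.78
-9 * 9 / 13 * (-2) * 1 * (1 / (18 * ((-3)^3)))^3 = -1 / 9211644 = -0.00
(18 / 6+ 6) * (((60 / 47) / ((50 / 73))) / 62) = 1971 / 7285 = 0.27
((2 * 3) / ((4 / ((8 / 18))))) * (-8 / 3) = -16 / 9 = -1.78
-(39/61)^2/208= -117/59536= -0.00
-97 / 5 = -19.40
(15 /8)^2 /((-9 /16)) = -25 /4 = -6.25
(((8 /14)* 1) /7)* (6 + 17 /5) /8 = 47 /490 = 0.10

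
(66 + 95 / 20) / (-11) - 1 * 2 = -371 / 44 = -8.43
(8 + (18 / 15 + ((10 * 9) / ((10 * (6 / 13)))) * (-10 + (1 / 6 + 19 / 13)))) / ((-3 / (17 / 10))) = 17459 / 200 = 87.30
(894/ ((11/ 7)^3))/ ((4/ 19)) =2913099/ 2662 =1094.33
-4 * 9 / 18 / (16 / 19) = -19 / 8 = -2.38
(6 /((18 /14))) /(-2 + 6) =7 /6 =1.17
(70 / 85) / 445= 14 / 7565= 0.00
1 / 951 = 0.00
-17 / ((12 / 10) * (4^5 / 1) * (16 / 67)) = -5695 / 98304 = -0.06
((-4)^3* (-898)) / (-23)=-57472 / 23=-2498.78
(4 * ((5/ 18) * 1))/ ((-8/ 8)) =-10/ 9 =-1.11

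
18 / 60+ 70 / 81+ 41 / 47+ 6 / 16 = 367229 / 152280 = 2.41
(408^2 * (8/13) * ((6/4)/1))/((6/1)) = 332928/13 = 25609.85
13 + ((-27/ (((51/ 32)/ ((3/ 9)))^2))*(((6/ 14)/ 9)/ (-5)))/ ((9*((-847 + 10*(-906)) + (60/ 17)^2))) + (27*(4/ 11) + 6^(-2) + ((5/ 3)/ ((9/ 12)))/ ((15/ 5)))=23.59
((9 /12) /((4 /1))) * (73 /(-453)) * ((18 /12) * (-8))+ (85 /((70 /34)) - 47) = -22627 /4228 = -5.35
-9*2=-18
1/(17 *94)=1/1598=0.00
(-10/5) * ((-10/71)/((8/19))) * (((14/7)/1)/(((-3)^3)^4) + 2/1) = 50486990/37732311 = 1.34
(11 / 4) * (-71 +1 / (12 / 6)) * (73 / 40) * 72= -1019007 / 40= -25475.18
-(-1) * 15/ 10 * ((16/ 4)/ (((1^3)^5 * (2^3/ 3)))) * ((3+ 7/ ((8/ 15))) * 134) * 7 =544509/ 16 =34031.81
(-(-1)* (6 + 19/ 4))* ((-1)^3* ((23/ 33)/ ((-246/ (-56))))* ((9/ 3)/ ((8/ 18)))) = -11.51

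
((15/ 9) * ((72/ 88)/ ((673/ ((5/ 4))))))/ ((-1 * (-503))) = 75/ 14894836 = 0.00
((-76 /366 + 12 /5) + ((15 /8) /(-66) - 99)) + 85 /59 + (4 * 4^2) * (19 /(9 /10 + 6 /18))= 313073335943 /351550320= 890.55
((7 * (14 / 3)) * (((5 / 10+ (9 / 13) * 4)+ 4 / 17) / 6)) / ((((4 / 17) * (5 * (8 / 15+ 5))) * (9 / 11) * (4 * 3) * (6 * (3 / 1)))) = 834911 / 50341824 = 0.02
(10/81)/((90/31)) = 31/729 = 0.04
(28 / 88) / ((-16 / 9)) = -0.18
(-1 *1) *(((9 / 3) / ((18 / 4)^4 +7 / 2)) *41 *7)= -13776 / 6617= -2.08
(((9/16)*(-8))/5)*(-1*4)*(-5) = -18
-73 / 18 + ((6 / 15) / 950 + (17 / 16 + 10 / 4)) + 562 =192035519 / 342000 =561.51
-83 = -83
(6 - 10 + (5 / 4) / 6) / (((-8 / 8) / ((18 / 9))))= 7.58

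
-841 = -841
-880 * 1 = -880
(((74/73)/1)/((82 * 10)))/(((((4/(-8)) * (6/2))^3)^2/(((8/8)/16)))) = 74/10909485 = 0.00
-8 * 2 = -16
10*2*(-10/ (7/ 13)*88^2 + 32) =-20129920/ 7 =-2875702.86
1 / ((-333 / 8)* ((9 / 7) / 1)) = -56 / 2997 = -0.02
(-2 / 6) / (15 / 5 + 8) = -1 / 33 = -0.03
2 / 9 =0.22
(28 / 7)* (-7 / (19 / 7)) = -196 / 19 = -10.32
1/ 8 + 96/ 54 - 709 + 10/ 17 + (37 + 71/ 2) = -776027/ 1224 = -634.01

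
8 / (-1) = -8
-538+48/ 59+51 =-28685/ 59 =-486.19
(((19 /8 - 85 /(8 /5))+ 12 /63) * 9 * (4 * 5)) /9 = -21235 /21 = -1011.19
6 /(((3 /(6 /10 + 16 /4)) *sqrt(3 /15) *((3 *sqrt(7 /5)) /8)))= 368 *sqrt(7) /21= 46.36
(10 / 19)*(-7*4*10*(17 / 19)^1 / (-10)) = 4760 / 361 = 13.19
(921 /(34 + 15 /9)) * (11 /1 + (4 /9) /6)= 91793 /321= 285.96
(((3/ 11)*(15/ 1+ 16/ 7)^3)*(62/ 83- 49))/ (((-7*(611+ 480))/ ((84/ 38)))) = 11610166590/ 590133901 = 19.67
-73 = -73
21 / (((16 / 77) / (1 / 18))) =539 / 96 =5.61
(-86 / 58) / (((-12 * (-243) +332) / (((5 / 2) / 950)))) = -0.00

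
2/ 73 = 0.03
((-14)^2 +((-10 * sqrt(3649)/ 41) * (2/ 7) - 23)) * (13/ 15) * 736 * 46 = 76142144/ 15 - 1760512 * sqrt(3649)/ 861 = 4952627.06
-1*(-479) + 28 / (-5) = 2367 / 5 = 473.40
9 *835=7515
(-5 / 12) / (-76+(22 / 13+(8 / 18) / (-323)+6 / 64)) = 0.01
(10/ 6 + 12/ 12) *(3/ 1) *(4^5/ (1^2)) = 8192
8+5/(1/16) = 88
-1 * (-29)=29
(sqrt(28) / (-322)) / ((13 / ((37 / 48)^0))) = -0.00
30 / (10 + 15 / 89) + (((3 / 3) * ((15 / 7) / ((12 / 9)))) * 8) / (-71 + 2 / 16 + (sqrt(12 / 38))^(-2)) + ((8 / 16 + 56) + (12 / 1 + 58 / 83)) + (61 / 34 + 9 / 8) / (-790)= 52844278872227 / 734402359600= 71.96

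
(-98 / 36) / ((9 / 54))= -16.33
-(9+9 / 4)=-11.25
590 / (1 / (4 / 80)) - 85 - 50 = -211 / 2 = -105.50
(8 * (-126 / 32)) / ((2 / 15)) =-945 / 4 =-236.25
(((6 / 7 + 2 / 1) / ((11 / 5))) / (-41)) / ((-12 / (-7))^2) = -175 / 16236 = -0.01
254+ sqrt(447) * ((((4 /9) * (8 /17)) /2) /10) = 8 * sqrt(447) /765+ 254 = 254.22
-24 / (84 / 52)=-104 / 7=-14.86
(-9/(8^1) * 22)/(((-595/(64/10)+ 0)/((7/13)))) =0.14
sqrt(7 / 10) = sqrt(70) / 10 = 0.84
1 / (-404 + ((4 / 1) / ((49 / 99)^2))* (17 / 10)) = -12005 / 4516786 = -0.00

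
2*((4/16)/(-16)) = -1/32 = -0.03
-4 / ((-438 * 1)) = 2 / 219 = 0.01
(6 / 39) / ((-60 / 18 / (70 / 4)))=-21 / 26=-0.81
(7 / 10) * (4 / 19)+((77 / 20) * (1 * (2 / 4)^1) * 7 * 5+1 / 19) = 2703 / 40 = 67.58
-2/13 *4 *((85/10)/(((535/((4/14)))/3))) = -408/48685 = -0.01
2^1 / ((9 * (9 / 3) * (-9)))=-2 / 243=-0.01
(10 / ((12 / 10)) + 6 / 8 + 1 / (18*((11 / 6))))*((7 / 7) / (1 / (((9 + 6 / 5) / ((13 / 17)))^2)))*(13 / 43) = 490.21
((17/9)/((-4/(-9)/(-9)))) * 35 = -5355/4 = -1338.75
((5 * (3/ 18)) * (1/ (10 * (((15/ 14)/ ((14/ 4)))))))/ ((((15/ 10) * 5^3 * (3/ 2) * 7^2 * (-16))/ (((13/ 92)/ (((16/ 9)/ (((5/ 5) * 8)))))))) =-13/ 16560000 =-0.00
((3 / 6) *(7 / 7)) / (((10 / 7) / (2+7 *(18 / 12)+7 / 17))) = 3073 / 680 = 4.52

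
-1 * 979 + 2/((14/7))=-978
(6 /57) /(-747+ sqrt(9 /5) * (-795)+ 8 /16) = 5972 /44109089-3816 * sqrt(5) /44109089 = -0.00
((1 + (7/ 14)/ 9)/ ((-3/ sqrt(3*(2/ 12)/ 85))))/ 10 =-19*sqrt(170)/ 91800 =-0.00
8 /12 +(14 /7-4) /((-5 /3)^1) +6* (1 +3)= 388 /15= 25.87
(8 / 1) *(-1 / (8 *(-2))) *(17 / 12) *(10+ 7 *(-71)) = -8279 / 24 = -344.96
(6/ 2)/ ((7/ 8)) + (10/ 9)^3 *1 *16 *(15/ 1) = 565832/ 1701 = 332.65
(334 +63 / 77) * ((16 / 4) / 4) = 3683 / 11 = 334.82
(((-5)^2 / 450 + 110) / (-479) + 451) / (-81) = -3886541 / 698382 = -5.57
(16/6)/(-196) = -2/147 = -0.01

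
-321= -321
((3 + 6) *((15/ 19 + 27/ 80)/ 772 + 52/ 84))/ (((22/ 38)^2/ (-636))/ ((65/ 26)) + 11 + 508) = 138579550659/ 12878842586848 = 0.01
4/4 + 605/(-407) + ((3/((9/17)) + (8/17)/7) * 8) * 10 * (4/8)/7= 2984578/92463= 32.28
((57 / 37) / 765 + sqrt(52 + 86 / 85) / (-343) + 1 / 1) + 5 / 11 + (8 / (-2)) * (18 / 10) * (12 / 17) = -376303 / 103785 - sqrt(383010) / 29155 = -3.65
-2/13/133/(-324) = 1/280098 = 0.00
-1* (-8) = 8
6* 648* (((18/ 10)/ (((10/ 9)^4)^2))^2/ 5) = 36472996377170786403/ 78125000000000000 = 466.85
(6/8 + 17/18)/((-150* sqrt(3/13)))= -61* sqrt(39)/16200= -0.02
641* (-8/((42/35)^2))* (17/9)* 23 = -12531550/81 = -154710.49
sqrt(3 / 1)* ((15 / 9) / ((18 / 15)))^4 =390625* sqrt(3) / 104976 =6.45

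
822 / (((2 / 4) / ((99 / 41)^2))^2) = 315843968088 / 2825761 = 111773.07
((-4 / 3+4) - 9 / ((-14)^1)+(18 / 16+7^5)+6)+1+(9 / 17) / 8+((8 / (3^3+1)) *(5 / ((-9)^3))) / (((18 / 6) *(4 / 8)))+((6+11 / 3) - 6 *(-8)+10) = 17578701503 / 1041012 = 16886.17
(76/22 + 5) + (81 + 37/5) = 5327/55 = 96.85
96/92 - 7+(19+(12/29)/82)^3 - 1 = 265118388430939/38661028187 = 6857.51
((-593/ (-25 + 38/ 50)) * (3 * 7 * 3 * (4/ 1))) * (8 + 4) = 7471800/ 101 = 73978.22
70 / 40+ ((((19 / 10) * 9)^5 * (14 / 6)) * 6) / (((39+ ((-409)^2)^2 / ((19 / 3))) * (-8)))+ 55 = 635206101793069939 / 11193173283200000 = 56.75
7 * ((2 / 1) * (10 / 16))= 35 / 4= 8.75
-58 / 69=-0.84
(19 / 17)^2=361 / 289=1.25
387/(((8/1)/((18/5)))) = 3483/20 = 174.15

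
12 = 12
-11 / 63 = -0.17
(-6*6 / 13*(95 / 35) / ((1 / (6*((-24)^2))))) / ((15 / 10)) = -1575936 / 91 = -17317.98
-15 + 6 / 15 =-73 / 5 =-14.60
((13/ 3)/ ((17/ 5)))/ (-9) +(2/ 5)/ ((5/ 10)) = 1511/ 2295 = 0.66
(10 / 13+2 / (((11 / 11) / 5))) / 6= 70 / 39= 1.79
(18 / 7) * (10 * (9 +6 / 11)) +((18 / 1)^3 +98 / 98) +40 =67303 / 11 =6118.45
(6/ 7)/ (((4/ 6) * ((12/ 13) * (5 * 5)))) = 0.06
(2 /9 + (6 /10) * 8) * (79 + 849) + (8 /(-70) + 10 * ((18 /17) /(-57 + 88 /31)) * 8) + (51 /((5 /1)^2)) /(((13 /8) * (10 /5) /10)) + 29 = 548677367977 /116883585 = 4694.22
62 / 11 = 5.64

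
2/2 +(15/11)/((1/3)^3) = 416/11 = 37.82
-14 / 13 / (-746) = 7 / 4849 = 0.00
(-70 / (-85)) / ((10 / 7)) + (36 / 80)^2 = 5297 / 6800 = 0.78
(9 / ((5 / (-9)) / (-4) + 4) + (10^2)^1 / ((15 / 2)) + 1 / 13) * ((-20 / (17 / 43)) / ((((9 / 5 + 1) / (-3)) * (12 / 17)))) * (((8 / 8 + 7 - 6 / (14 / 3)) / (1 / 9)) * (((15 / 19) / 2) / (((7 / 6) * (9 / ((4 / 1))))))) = 137270867250 / 12623429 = 10874.29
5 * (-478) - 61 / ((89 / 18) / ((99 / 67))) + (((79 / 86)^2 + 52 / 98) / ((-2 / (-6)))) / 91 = -473575110663463 / 196652369732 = -2408.18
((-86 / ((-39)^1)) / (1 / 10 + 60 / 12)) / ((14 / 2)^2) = 860 / 97461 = 0.01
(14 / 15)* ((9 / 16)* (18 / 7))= 27 / 20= 1.35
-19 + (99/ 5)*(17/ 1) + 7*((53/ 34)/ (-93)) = 5019401/ 15810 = 317.48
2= 2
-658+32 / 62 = -20382 / 31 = -657.48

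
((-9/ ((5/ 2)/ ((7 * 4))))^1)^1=-504/ 5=-100.80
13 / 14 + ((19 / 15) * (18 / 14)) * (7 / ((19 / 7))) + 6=779 / 70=11.13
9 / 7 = 1.29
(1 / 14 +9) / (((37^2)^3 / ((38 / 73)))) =2413 / 1311086194999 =0.00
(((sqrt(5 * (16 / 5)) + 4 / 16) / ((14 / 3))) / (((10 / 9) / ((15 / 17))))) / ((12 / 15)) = 0.90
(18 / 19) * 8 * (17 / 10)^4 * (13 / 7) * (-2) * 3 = -58631742 / 83125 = -705.34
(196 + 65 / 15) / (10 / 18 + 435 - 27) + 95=351118 / 3677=95.49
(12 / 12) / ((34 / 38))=19 / 17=1.12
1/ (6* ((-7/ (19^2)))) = -361/ 42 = -8.60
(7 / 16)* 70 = 245 / 8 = 30.62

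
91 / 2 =45.50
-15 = -15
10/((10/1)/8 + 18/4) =40/23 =1.74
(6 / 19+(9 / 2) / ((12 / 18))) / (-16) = -0.44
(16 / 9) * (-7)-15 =-247 / 9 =-27.44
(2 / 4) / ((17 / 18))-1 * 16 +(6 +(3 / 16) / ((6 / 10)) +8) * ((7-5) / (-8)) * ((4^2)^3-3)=-14660.74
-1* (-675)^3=307546875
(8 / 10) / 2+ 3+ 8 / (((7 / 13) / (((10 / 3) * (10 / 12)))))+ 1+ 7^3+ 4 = 123691 / 315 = 392.67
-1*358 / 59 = -358 / 59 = -6.07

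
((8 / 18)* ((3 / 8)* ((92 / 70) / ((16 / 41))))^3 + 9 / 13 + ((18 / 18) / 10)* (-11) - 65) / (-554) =2356516646327 / 20236582912000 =0.12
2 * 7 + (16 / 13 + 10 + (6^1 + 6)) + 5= 549 / 13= 42.23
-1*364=-364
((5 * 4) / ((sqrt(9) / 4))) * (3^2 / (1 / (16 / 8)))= 480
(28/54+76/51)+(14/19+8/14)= 202492/61047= 3.32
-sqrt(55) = -7.42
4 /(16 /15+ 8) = 15 /34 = 0.44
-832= -832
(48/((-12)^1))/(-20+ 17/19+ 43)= -38/227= -0.17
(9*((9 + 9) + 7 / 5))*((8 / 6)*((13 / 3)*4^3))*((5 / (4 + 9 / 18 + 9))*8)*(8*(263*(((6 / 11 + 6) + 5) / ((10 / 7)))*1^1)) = 4830504992768 / 1485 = 3252865315.00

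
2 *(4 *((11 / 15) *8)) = 704 / 15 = 46.93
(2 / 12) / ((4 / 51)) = 17 / 8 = 2.12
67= 67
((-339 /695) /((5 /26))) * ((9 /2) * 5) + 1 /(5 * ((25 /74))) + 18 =-668539 /17375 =-38.48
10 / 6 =5 / 3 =1.67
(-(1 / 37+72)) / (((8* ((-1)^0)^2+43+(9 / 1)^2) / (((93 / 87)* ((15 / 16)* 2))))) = -413075 / 377696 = -1.09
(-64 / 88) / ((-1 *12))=2 / 33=0.06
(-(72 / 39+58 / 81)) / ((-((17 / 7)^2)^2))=6477898 / 87947613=0.07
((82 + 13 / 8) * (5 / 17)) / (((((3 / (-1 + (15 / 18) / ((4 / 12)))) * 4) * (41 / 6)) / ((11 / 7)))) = 0.71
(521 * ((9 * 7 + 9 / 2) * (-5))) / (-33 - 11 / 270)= 47476125 / 8921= 5321.84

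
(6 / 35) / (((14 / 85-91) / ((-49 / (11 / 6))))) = 612 / 12133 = 0.05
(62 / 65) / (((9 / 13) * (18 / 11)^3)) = 41261 / 131220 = 0.31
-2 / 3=-0.67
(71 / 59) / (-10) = -0.12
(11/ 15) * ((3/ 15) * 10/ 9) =22/ 135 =0.16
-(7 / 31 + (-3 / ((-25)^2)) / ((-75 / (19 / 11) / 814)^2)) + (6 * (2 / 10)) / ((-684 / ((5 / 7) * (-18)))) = 7168463578 / 4831640625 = 1.48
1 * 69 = 69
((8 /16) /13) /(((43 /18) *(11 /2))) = 18 /6149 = 0.00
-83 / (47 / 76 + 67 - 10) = -6308 / 4379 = -1.44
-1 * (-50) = 50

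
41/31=1.32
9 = 9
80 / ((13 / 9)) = 720 / 13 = 55.38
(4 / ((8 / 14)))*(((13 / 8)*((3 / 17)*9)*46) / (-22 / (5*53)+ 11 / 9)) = 10367595 / 14212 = 729.50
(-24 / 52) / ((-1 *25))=6 / 325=0.02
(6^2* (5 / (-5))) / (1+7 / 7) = -18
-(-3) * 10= 30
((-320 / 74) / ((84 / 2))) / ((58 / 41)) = -1640 / 22533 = -0.07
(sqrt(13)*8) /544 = sqrt(13) /68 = 0.05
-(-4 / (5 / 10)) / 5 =1.60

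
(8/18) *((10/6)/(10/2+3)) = 5/54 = 0.09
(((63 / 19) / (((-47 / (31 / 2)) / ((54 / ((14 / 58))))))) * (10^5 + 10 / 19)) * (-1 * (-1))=-24463398.63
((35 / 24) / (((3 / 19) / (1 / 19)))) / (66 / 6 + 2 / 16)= 35 / 801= 0.04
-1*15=-15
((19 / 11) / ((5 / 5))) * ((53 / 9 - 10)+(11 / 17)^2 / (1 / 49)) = 810692 / 28611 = 28.33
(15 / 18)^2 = 25 / 36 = 0.69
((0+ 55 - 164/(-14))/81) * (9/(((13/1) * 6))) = 467/4914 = 0.10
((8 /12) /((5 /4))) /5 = 8 /75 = 0.11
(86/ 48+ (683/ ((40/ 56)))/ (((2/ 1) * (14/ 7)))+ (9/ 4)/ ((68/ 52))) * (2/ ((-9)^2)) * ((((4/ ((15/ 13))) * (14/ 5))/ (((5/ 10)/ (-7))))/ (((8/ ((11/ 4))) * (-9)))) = 3467252789/ 111537000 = 31.09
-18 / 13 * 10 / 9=-20 / 13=-1.54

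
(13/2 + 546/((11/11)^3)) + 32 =1169/2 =584.50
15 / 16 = 0.94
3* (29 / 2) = 87 / 2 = 43.50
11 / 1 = 11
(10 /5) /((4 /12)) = 6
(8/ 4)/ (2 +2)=1/ 2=0.50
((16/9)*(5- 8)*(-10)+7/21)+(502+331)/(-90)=3997/90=44.41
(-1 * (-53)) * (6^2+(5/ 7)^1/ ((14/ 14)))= 1945.86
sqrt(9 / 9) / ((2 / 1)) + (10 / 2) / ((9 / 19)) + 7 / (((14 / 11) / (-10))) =-791 / 18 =-43.94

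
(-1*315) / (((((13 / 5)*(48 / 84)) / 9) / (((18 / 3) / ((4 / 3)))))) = -893025 / 104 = -8586.78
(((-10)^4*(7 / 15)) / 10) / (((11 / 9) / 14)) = 58800 / 11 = 5345.45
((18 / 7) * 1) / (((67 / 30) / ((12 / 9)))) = 720 / 469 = 1.54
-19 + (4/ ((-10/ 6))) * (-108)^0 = -107/ 5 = -21.40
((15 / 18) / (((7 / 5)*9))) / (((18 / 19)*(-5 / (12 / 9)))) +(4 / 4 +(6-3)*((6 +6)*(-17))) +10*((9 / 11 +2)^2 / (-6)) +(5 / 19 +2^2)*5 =-7073566652 / 11731797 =-602.94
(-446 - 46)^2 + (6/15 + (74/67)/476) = 242064.40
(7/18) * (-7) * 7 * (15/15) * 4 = -686/9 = -76.22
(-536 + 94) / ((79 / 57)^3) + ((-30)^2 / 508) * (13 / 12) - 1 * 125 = -72409758923 / 250463812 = -289.10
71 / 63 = 1.13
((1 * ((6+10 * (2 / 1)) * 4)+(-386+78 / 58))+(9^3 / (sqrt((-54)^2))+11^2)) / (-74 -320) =8477 / 22852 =0.37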